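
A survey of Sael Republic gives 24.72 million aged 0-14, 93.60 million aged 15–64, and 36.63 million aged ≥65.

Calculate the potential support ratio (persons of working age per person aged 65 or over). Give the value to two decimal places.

Potential support ratio = 93.60 / 36.63 = 2.56

Potential support ratio: 2.56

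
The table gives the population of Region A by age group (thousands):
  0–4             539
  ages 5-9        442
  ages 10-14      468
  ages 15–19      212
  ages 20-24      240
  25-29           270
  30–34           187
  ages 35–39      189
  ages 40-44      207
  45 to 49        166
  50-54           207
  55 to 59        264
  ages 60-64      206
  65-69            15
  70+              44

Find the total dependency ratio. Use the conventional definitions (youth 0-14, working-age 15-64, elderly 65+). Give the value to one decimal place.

Total dependency ratio: 70.2

0–14: 539 + 442 + 468 = 1,449
15–64: 212 + 240 + 270 + 187 + 189 + 207 + 166 + 207 + 264 + 206 = 2,148
65+: 15 + 44 = 59
Total dependency ratio = (1,449 + 59) / 2,148 × 100 = 1,508 / 2,148 × 100 = 70.2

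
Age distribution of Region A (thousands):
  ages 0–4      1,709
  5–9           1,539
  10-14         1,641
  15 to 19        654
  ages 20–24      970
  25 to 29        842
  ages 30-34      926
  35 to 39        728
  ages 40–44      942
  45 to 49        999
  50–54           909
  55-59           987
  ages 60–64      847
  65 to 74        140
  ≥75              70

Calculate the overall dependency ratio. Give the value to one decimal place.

Total dependency ratio: 57.9

0–14: 1,709 + 1,539 + 1,641 = 4,889
15–64: 654 + 970 + 842 + 926 + 728 + 942 + 999 + 909 + 987 + 847 = 8,804
65+: 140 + 70 = 210
Total dependency ratio = (4,889 + 210) / 8,804 × 100 = 5,099 / 8,804 × 100 = 57.9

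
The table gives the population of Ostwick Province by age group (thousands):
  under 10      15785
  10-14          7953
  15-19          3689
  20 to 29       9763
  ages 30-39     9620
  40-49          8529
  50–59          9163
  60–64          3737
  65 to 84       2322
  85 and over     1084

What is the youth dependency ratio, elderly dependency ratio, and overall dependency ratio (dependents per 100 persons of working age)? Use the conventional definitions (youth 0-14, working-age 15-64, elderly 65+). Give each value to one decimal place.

0–14: 15785 + 7953 = 23738
15–64: 3689 + 9763 + 9620 + 8529 + 9163 + 3737 = 44501
65+: 2322 + 1084 = 3406
Youth dependency ratio = 23738 / 44501 × 100 = 53.3
Old-age dependency ratio = 3406 / 44501 × 100 = 7.7
Total dependency ratio = (23738 + 3406) / 44501 × 100 = 27144 / 44501 × 100 = 61.0

Youth dependency ratio: 53.3
Old-age dependency ratio: 7.7
Total dependency ratio: 61.0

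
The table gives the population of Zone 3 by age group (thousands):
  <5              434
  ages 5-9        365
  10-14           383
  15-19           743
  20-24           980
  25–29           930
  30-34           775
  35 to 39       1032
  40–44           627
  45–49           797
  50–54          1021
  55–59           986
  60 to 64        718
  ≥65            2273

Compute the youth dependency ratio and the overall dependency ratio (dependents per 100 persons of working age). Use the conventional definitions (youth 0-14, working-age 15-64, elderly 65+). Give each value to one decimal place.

Youth dependency ratio: 13.7
Total dependency ratio: 40.1

0–14: 434 + 365 + 383 = 1182
15–64: 743 + 980 + 930 + 775 + 1032 + 627 + 797 + 1021 + 986 + 718 = 8609
65+: 2273
Youth dependency ratio = 1182 / 8609 × 100 = 13.7
Total dependency ratio = (1182 + 2273) / 8609 × 100 = 3455 / 8609 × 100 = 40.1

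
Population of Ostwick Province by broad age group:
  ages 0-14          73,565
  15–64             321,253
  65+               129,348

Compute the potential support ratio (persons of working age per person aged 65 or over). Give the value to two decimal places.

Potential support ratio: 2.48

Potential support ratio = 321,253 / 129,348 = 2.48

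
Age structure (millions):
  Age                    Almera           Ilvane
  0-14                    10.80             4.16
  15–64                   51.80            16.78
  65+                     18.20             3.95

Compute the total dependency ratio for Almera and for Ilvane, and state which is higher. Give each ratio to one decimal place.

Almera: 56.0
Ilvane: 48.3
Higher: Almera

Almera: (10.80 + 18.20) / 51.80 × 100 = 29.00 / 51.80 × 100 = 56.0
Ilvane: (4.16 + 3.95) / 16.78 × 100 = 8.11 / 16.78 × 100 = 48.3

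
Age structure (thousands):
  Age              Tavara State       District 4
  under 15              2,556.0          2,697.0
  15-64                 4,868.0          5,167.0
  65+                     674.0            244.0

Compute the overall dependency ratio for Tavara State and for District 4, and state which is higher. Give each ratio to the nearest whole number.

Tavara State: 66
District 4: 57
Higher: Tavara State

Tavara State: (2,556.0 + 674.0) / 4,868.0 × 100 = 3,230.0 / 4,868.0 × 100 = 66
District 4: (2,697.0 + 244.0) / 5,167.0 × 100 = 2,941.0 / 5,167.0 × 100 = 57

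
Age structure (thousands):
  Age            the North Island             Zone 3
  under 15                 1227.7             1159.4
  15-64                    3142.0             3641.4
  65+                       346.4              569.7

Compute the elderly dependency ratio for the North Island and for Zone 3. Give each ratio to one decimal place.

the North Island: 346.4 / 3142.0 × 100 = 11.0
Zone 3: 569.7 / 3641.4 × 100 = 15.6

the North Island: 11.0
Zone 3: 15.6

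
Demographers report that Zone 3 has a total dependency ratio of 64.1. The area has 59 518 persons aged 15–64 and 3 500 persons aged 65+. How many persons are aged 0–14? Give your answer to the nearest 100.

Total dependency ratio = (youth + elderly) / working-age × 100
64.1 = (Y + 3 500) / 59 518 × 100
⇒ 34 700

Aged 0–14: 34 700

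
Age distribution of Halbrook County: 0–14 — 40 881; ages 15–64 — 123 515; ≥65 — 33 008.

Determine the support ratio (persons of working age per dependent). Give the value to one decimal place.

Support ratio: 1.7

Support ratio = 123 515 / (40 881 + 33 008) = 123 515 / 73 889 = 1.7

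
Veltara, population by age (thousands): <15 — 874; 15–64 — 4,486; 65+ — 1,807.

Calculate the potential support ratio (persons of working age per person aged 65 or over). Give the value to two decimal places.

Potential support ratio = 4,486 / 1,807 = 2.48

Potential support ratio: 2.48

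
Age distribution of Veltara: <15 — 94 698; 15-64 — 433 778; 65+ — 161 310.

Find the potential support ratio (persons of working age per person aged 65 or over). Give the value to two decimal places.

Potential support ratio: 2.69

Potential support ratio = 433 778 / 161 310 = 2.69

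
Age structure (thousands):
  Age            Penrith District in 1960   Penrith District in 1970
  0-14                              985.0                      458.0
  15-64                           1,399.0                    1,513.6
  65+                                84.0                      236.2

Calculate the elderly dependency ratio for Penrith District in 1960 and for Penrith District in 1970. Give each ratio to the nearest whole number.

Penrith District in 1960: 84.0 / 1,399.0 × 100 = 6
Penrith District in 1970: 236.2 / 1,513.6 × 100 = 16

Penrith District in 1960: 6
Penrith District in 1970: 16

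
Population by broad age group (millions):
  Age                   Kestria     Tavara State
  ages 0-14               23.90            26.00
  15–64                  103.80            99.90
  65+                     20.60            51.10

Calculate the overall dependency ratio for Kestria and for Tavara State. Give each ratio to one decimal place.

Kestria: 42.9
Tavara State: 77.2

Kestria: (23.90 + 20.60) / 103.80 × 100 = 44.50 / 103.80 × 100 = 42.9
Tavara State: (26.00 + 51.10) / 99.90 × 100 = 77.10 / 99.90 × 100 = 77.2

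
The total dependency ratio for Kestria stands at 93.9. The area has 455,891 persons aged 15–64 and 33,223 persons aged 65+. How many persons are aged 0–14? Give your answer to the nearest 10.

Total dependency ratio = (youth + elderly) / working-age × 100
93.9 = (Y + 33,223) / 455,891 × 100
⇒ 394,860

Aged 0–14: 394,860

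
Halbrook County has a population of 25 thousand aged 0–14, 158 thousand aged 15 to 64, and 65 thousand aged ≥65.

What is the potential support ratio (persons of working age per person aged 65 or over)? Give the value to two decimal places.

Potential support ratio = 158 / 65 = 2.43

Potential support ratio: 2.43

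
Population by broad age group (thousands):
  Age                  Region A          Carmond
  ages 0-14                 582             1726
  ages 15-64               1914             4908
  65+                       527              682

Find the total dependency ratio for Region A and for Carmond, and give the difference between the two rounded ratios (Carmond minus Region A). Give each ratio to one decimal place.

Region A: 57.9
Carmond: 49.1
Difference: -8.8

Region A: (582 + 527) / 1914 × 100 = 1109 / 1914 × 100 = 57.9
Carmond: (1726 + 682) / 4908 × 100 = 2408 / 4908 × 100 = 49.1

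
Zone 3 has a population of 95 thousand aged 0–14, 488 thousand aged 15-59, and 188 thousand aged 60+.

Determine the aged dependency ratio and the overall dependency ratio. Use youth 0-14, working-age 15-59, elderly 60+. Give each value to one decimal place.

Old-age dependency ratio: 38.5
Total dependency ratio: 58.0

Old-age dependency ratio = 188 / 488 × 100 = 38.5
Total dependency ratio = (95 + 188) / 488 × 100 = 283 / 488 × 100 = 58.0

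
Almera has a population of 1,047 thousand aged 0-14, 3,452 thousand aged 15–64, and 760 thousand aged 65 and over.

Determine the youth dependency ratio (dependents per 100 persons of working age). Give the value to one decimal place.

Youth dependency ratio = 1,047 / 3,452 × 100 = 30.3

Youth dependency ratio: 30.3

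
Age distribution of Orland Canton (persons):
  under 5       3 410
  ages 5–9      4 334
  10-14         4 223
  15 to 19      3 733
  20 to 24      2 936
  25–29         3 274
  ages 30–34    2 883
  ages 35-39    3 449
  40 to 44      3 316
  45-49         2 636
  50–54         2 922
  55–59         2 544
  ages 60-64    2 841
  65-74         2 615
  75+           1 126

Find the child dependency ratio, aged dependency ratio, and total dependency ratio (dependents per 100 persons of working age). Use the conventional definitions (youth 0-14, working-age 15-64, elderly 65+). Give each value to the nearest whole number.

Youth dependency ratio: 39
Old-age dependency ratio: 12
Total dependency ratio: 51

0–14: 3 410 + 4 334 + 4 223 = 11 967
15–64: 3 733 + 2 936 + 3 274 + 2 883 + 3 449 + 3 316 + 2 636 + 2 922 + 2 544 + 2 841 = 30 534
65+: 2 615 + 1 126 = 3 741
Youth dependency ratio = 11 967 / 30 534 × 100 = 39
Old-age dependency ratio = 3 741 / 30 534 × 100 = 12
Total dependency ratio = (11 967 + 3 741) / 30 534 × 100 = 15 708 / 30 534 × 100 = 51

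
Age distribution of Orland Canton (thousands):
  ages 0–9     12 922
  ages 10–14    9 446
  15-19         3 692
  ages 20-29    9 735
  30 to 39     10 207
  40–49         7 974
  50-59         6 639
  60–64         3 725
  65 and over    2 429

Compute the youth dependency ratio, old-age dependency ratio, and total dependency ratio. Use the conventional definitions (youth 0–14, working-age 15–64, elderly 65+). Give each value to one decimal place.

Youth dependency ratio: 53.3
Old-age dependency ratio: 5.8
Total dependency ratio: 59.1

0–14: 12 922 + 9 446 = 22 368
15–64: 3 692 + 9 735 + 10 207 + 7 974 + 6 639 + 3 725 = 41 972
65+: 2 429
Youth dependency ratio = 22 368 / 41 972 × 100 = 53.3
Old-age dependency ratio = 2 429 / 41 972 × 100 = 5.8
Total dependency ratio = (22 368 + 2 429) / 41 972 × 100 = 24 797 / 41 972 × 100 = 59.1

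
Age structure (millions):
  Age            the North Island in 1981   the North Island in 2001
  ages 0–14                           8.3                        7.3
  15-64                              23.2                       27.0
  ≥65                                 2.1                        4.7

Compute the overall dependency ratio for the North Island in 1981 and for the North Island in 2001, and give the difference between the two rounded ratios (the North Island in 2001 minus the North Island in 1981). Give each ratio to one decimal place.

the North Island in 1981: (8.3 + 2.1) / 23.2 × 100 = 10.4 / 23.2 × 100 = 44.8
the North Island in 2001: (7.3 + 4.7) / 27.0 × 100 = 12.0 / 27.0 × 100 = 44.4

the North Island in 1981: 44.8
the North Island in 2001: 44.4
Difference: -0.4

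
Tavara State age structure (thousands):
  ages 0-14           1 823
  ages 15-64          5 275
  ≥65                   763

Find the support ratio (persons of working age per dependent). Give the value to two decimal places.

Support ratio = 5 275 / (1 823 + 763) = 5 275 / 2 586 = 2.04

Support ratio: 2.04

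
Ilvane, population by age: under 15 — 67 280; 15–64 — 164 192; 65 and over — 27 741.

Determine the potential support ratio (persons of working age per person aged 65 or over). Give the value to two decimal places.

Potential support ratio: 5.92

Potential support ratio = 164 192 / 27 741 = 5.92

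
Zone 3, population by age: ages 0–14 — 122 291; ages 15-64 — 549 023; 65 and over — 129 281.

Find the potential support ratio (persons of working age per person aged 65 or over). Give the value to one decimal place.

Potential support ratio = 549 023 / 129 281 = 4.2

Potential support ratio: 4.2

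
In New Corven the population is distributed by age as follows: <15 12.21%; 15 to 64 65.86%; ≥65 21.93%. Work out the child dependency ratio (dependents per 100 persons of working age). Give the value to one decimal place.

Youth dependency ratio: 18.5

Youth dependency ratio = 12.21 / 65.86 × 100 = 18.5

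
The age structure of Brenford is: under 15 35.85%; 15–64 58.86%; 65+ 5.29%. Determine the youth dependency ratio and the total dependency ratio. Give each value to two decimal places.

Youth dependency ratio: 60.91
Total dependency ratio: 69.89

Youth dependency ratio = 35.85 / 58.86 × 100 = 60.91
Total dependency ratio = (35.85 + 5.29) / 58.86 × 100 = 41.14 / 58.86 × 100 = 69.89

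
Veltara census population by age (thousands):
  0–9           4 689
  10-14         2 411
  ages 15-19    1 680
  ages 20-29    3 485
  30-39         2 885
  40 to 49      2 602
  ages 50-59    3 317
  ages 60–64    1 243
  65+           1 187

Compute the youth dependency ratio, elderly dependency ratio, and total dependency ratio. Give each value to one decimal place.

0–14: 4 689 + 2 411 = 7 100
15–64: 1 680 + 3 485 + 2 885 + 2 602 + 3 317 + 1 243 = 15 212
65+: 1 187
Youth dependency ratio = 7 100 / 15 212 × 100 = 46.7
Old-age dependency ratio = 1 187 / 15 212 × 100 = 7.8
Total dependency ratio = (7 100 + 1 187) / 15 212 × 100 = 8 287 / 15 212 × 100 = 54.5

Youth dependency ratio: 46.7
Old-age dependency ratio: 7.8
Total dependency ratio: 54.5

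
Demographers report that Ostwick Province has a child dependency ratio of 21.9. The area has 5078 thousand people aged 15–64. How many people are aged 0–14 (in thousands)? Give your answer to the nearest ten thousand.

Aged 0–14: 1110

Youth dependency ratio = youth / working-age × 100
21.9 = Y / 5078 × 100
⇒ 1110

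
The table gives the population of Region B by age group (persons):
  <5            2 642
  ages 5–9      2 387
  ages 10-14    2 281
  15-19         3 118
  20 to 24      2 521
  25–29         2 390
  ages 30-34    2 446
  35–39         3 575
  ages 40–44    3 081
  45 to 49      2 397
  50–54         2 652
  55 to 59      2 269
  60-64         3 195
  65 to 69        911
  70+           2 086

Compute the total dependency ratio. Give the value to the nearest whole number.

Total dependency ratio: 37

0–14: 2 642 + 2 387 + 2 281 = 7 310
15–64: 3 118 + 2 521 + 2 390 + 2 446 + 3 575 + 3 081 + 2 397 + 2 652 + 2 269 + 3 195 = 27 644
65+: 911 + 2 086 = 2 997
Total dependency ratio = (7 310 + 2 997) / 27 644 × 100 = 10 307 / 27 644 × 100 = 37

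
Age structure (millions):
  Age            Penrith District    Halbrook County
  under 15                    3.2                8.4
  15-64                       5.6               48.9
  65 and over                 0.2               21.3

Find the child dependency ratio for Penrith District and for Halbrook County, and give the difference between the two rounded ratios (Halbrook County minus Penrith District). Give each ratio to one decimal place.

Penrith District: 3.2 / 5.6 × 100 = 57.1
Halbrook County: 8.4 / 48.9 × 100 = 17.2

Penrith District: 57.1
Halbrook County: 17.2
Difference: -39.9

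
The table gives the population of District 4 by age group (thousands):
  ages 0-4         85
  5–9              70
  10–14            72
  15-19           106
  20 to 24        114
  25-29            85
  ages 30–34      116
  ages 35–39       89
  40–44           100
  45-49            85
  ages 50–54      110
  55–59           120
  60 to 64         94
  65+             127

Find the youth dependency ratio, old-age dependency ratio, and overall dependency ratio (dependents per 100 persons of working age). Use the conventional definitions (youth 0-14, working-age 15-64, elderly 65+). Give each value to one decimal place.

0–14: 85 + 70 + 72 = 227
15–64: 106 + 114 + 85 + 116 + 89 + 100 + 85 + 110 + 120 + 94 = 1019
65+: 127
Youth dependency ratio = 227 / 1019 × 100 = 22.3
Old-age dependency ratio = 127 / 1019 × 100 = 12.5
Total dependency ratio = (227 + 127) / 1019 × 100 = 354 / 1019 × 100 = 34.7

Youth dependency ratio: 22.3
Old-age dependency ratio: 12.5
Total dependency ratio: 34.7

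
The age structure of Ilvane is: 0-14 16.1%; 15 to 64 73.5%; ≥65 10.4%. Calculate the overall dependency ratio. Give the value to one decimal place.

Total dependency ratio: 36.1

Total dependency ratio = (16.1 + 10.4) / 73.5 × 100 = 26.5 / 73.5 × 100 = 36.1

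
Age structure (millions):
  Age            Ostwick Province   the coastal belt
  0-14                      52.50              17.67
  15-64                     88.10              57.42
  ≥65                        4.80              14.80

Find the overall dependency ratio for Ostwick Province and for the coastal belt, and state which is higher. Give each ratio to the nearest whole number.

Ostwick Province: (52.50 + 4.80) / 88.10 × 100 = 57.30 / 88.10 × 100 = 65
the coastal belt: (17.67 + 14.80) / 57.42 × 100 = 32.47 / 57.42 × 100 = 57

Ostwick Province: 65
the coastal belt: 57
Higher: Ostwick Province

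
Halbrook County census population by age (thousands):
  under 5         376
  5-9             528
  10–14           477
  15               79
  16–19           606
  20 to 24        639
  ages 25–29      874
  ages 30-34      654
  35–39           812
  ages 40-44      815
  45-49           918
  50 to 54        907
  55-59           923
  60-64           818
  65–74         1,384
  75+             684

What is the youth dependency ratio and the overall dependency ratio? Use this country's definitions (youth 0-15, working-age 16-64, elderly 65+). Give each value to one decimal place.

Youth dependency ratio: 18.3
Total dependency ratio: 44.3

0–15: 376 + 528 + 477 + 79 = 1,460
16–64: 606 + 639 + 874 + 654 + 812 + 815 + 918 + 907 + 923 + 818 = 7,966
65+: 1,384 + 684 = 2,068
Youth dependency ratio = 1,460 / 7,966 × 100 = 18.3
Total dependency ratio = (1,460 + 2,068) / 7,966 × 100 = 3,528 / 7,966 × 100 = 44.3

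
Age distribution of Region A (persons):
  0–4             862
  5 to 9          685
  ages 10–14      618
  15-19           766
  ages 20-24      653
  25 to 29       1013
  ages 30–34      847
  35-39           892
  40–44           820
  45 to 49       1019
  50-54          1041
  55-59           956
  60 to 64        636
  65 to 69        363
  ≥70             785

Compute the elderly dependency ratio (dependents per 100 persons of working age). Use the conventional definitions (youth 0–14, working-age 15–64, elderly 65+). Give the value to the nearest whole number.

0–14: 862 + 685 + 618 = 2165
15–64: 766 + 653 + 1013 + 847 + 892 + 820 + 1019 + 1041 + 956 + 636 = 8643
65+: 363 + 785 = 1148
Old-age dependency ratio = 1148 / 8643 × 100 = 13

Old-age dependency ratio: 13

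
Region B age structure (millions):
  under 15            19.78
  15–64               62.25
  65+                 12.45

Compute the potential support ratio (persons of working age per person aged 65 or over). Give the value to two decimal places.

Potential support ratio = 62.25 / 12.45 = 5.00

Potential support ratio: 5.00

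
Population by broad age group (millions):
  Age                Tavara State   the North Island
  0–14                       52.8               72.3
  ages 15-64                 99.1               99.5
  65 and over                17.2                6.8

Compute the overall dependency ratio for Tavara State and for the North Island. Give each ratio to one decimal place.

Tavara State: 70.6
the North Island: 79.5

Tavara State: (52.8 + 17.2) / 99.1 × 100 = 70.0 / 99.1 × 100 = 70.6
the North Island: (72.3 + 6.8) / 99.5 × 100 = 79.1 / 99.5 × 100 = 79.5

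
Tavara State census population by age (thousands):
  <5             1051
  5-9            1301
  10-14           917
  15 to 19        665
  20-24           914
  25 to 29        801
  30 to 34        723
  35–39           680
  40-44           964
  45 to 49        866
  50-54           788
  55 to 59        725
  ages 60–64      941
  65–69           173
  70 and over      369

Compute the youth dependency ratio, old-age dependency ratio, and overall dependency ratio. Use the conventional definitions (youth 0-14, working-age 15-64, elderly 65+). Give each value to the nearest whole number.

0–14: 1051 + 1301 + 917 = 3269
15–64: 665 + 914 + 801 + 723 + 680 + 964 + 866 + 788 + 725 + 941 = 8067
65+: 173 + 369 = 542
Youth dependency ratio = 3269 / 8067 × 100 = 41
Old-age dependency ratio = 542 / 8067 × 100 = 7
Total dependency ratio = (3269 + 542) / 8067 × 100 = 3811 / 8067 × 100 = 47

Youth dependency ratio: 41
Old-age dependency ratio: 7
Total dependency ratio: 47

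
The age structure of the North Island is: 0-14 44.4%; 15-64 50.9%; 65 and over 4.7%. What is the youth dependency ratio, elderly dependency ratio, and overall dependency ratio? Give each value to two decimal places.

Youth dependency ratio = 44.4 / 50.9 × 100 = 87.23
Old-age dependency ratio = 4.7 / 50.9 × 100 = 9.23
Total dependency ratio = (44.4 + 4.7) / 50.9 × 100 = 49.1 / 50.9 × 100 = 96.46

Youth dependency ratio: 87.23
Old-age dependency ratio: 9.23
Total dependency ratio: 96.46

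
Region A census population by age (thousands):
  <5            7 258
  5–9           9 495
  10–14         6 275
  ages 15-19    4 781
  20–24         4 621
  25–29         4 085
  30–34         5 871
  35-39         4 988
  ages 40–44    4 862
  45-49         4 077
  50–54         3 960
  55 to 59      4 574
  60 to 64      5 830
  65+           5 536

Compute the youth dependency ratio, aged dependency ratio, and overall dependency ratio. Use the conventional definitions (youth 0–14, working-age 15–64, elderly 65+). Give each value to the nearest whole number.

Youth dependency ratio: 48
Old-age dependency ratio: 12
Total dependency ratio: 60

0–14: 7 258 + 9 495 + 6 275 = 23 028
15–64: 4 781 + 4 621 + 4 085 + 5 871 + 4 988 + 4 862 + 4 077 + 3 960 + 4 574 + 5 830 = 47 649
65+: 5 536
Youth dependency ratio = 23 028 / 47 649 × 100 = 48
Old-age dependency ratio = 5 536 / 47 649 × 100 = 12
Total dependency ratio = (23 028 + 5 536) / 47 649 × 100 = 28 564 / 47 649 × 100 = 60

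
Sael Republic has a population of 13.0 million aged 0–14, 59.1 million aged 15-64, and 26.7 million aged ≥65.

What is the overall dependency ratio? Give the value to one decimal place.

Total dependency ratio = (13.0 + 26.7) / 59.1 × 100 = 39.7 / 59.1 × 100 = 67.2

Total dependency ratio: 67.2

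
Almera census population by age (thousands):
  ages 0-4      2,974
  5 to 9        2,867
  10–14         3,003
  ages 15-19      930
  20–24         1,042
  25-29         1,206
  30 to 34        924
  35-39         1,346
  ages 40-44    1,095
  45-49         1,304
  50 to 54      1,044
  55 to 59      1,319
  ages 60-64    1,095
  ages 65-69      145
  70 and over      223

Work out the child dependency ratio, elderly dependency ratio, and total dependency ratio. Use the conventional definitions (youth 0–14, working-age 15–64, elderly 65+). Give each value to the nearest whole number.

Youth dependency ratio: 78
Old-age dependency ratio: 3
Total dependency ratio: 81

0–14: 2,974 + 2,867 + 3,003 = 8,844
15–64: 930 + 1,042 + 1,206 + 924 + 1,346 + 1,095 + 1,304 + 1,044 + 1,319 + 1,095 = 11,305
65+: 145 + 223 = 368
Youth dependency ratio = 8,844 / 11,305 × 100 = 78
Old-age dependency ratio = 368 / 11,305 × 100 = 3
Total dependency ratio = (8,844 + 368) / 11,305 × 100 = 9,212 / 11,305 × 100 = 81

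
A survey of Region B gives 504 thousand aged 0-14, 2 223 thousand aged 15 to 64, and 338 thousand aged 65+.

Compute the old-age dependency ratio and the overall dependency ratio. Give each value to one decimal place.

Old-age dependency ratio = 338 / 2 223 × 100 = 15.2
Total dependency ratio = (504 + 338) / 2 223 × 100 = 842 / 2 223 × 100 = 37.9

Old-age dependency ratio: 15.2
Total dependency ratio: 37.9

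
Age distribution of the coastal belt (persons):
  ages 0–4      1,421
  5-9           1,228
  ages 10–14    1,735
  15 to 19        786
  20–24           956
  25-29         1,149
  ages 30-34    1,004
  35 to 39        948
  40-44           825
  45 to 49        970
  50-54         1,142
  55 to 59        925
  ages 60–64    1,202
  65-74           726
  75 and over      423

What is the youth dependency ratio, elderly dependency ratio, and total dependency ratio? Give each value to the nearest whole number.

0–14: 1,421 + 1,228 + 1,735 = 4,384
15–64: 786 + 956 + 1,149 + 1,004 + 948 + 825 + 970 + 1,142 + 925 + 1,202 = 9,907
65+: 726 + 423 = 1,149
Youth dependency ratio = 4,384 / 9,907 × 100 = 44
Old-age dependency ratio = 1,149 / 9,907 × 100 = 12
Total dependency ratio = (4,384 + 1,149) / 9,907 × 100 = 5,533 / 9,907 × 100 = 56

Youth dependency ratio: 44
Old-age dependency ratio: 12
Total dependency ratio: 56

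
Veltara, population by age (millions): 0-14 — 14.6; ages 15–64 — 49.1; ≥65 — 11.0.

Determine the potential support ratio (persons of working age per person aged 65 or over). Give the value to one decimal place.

Potential support ratio: 4.5

Potential support ratio = 49.1 / 11.0 = 4.5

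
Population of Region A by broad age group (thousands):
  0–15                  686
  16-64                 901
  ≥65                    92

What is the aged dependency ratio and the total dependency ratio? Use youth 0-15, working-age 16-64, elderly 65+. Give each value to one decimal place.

Old-age dependency ratio: 10.2
Total dependency ratio: 86.3

Old-age dependency ratio = 92 / 901 × 100 = 10.2
Total dependency ratio = (686 + 92) / 901 × 100 = 778 / 901 × 100 = 86.3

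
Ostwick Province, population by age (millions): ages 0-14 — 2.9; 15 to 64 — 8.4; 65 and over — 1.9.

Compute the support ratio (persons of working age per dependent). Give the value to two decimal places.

Support ratio: 1.75

Support ratio = 8.4 / (2.9 + 1.9) = 8.4 / 4.8 = 1.75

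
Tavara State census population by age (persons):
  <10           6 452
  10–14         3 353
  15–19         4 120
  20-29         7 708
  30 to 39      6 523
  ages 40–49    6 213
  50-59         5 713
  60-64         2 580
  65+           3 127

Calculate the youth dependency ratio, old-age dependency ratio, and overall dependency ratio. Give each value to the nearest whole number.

0–14: 6 452 + 3 353 = 9 805
15–64: 4 120 + 7 708 + 6 523 + 6 213 + 5 713 + 2 580 = 32 857
65+: 3 127
Youth dependency ratio = 9 805 / 32 857 × 100 = 30
Old-age dependency ratio = 3 127 / 32 857 × 100 = 10
Total dependency ratio = (9 805 + 3 127) / 32 857 × 100 = 12 932 / 32 857 × 100 = 39

Youth dependency ratio: 30
Old-age dependency ratio: 10
Total dependency ratio: 39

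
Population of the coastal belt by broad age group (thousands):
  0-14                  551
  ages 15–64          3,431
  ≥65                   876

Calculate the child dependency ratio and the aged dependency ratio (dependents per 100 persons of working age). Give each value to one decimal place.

Youth dependency ratio: 16.1
Old-age dependency ratio: 25.5

Youth dependency ratio = 551 / 3,431 × 100 = 16.1
Old-age dependency ratio = 876 / 3,431 × 100 = 25.5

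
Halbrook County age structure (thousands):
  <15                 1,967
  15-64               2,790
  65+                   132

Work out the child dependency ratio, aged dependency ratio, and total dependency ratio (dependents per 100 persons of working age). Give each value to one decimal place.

Youth dependency ratio = 1,967 / 2,790 × 100 = 70.5
Old-age dependency ratio = 132 / 2,790 × 100 = 4.7
Total dependency ratio = (1,967 + 132) / 2,790 × 100 = 2,099 / 2,790 × 100 = 75.2

Youth dependency ratio: 70.5
Old-age dependency ratio: 4.7
Total dependency ratio: 75.2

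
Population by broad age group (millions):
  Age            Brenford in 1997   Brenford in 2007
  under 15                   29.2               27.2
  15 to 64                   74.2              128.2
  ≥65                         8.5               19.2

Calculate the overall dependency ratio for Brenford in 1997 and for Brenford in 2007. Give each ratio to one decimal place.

Brenford in 1997: (29.2 + 8.5) / 74.2 × 100 = 37.7 / 74.2 × 100 = 50.8
Brenford in 2007: (27.2 + 19.2) / 128.2 × 100 = 46.4 / 128.2 × 100 = 36.2

Brenford in 1997: 50.8
Brenford in 2007: 36.2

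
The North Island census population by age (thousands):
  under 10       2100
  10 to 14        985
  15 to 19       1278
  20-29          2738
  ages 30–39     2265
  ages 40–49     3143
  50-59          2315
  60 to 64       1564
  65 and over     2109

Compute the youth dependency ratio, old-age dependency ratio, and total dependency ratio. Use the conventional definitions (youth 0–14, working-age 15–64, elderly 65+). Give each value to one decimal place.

0–14: 2100 + 985 = 3085
15–64: 1278 + 2738 + 2265 + 3143 + 2315 + 1564 = 13303
65+: 2109
Youth dependency ratio = 3085 / 13303 × 100 = 23.2
Old-age dependency ratio = 2109 / 13303 × 100 = 15.9
Total dependency ratio = (3085 + 2109) / 13303 × 100 = 5194 / 13303 × 100 = 39.0

Youth dependency ratio: 23.2
Old-age dependency ratio: 15.9
Total dependency ratio: 39.0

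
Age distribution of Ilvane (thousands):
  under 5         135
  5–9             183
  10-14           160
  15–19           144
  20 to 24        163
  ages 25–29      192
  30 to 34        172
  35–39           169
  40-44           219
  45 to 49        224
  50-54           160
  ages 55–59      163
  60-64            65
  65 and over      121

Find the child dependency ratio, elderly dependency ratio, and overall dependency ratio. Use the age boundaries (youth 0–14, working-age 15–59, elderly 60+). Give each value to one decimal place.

Youth dependency ratio: 29.8
Old-age dependency ratio: 11.6
Total dependency ratio: 41.3

0–14: 135 + 183 + 160 = 478
15–59: 144 + 163 + 192 + 172 + 169 + 219 + 224 + 160 + 163 = 1606
60+: 65 + 121 = 186
Youth dependency ratio = 478 / 1606 × 100 = 29.8
Old-age dependency ratio = 186 / 1606 × 100 = 11.6
Total dependency ratio = (478 + 186) / 1606 × 100 = 664 / 1606 × 100 = 41.3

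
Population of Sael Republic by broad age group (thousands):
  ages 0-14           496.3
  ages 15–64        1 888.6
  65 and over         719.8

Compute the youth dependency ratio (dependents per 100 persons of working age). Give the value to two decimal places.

Youth dependency ratio: 26.28

Youth dependency ratio = 496.3 / 1 888.6 × 100 = 26.28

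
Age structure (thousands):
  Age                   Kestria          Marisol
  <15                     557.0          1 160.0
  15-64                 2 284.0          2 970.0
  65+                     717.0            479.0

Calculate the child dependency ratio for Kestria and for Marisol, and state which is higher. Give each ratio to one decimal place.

Kestria: 557.0 / 2 284.0 × 100 = 24.4
Marisol: 1 160.0 / 2 970.0 × 100 = 39.1

Kestria: 24.4
Marisol: 39.1
Higher: Marisol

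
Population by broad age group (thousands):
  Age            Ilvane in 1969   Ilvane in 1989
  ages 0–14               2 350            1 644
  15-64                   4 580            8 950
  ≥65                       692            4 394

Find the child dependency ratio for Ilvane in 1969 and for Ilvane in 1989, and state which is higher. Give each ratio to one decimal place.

Ilvane in 1969: 51.3
Ilvane in 1989: 18.4
Higher: Ilvane in 1969

Ilvane in 1969: 2 350 / 4 580 × 100 = 51.3
Ilvane in 1989: 1 644 / 8 950 × 100 = 18.4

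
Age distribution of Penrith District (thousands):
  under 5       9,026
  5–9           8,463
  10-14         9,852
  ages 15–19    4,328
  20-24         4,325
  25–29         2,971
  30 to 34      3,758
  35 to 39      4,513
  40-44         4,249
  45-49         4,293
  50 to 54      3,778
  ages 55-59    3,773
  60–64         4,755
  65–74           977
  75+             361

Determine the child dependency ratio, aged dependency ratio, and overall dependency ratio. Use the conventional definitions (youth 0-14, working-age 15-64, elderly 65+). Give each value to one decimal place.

Youth dependency ratio: 67.1
Old-age dependency ratio: 3.3
Total dependency ratio: 70.4

0–14: 9,026 + 8,463 + 9,852 = 27,341
15–64: 4,328 + 4,325 + 2,971 + 3,758 + 4,513 + 4,249 + 4,293 + 3,778 + 3,773 + 4,755 = 40,743
65+: 977 + 361 = 1,338
Youth dependency ratio = 27,341 / 40,743 × 100 = 67.1
Old-age dependency ratio = 1,338 / 40,743 × 100 = 3.3
Total dependency ratio = (27,341 + 1,338) / 40,743 × 100 = 28,679 / 40,743 × 100 = 70.4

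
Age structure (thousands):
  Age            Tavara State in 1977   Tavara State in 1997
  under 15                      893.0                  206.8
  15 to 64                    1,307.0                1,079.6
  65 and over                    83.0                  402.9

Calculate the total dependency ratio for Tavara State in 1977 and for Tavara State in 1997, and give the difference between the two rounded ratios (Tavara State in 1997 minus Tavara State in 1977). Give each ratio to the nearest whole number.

Tavara State in 1977: (893.0 + 83.0) / 1,307.0 × 100 = 976.0 / 1,307.0 × 100 = 75
Tavara State in 1997: (206.8 + 402.9) / 1,079.6 × 100 = 609.7 / 1,079.6 × 100 = 56

Tavara State in 1977: 75
Tavara State in 1997: 56
Difference: -19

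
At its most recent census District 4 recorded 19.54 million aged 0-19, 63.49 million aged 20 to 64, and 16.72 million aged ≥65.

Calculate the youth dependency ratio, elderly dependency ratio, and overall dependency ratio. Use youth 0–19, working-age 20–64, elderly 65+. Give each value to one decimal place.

Youth dependency ratio: 30.8
Old-age dependency ratio: 26.3
Total dependency ratio: 57.1

Youth dependency ratio = 19.54 / 63.49 × 100 = 30.8
Old-age dependency ratio = 16.72 / 63.49 × 100 = 26.3
Total dependency ratio = (19.54 + 16.72) / 63.49 × 100 = 36.26 / 63.49 × 100 = 57.1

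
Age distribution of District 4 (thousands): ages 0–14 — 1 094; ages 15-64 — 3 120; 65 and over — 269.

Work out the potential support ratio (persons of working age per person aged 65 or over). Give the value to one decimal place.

Potential support ratio = 3 120 / 269 = 11.6

Potential support ratio: 11.6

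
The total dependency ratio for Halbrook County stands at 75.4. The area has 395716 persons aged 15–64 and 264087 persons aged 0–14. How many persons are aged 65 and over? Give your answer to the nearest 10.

Aged 65 and over: 34280

Total dependency ratio = (youth + elderly) / working-age × 100
75.4 = (264087 + E) / 395716 × 100
⇒ 34280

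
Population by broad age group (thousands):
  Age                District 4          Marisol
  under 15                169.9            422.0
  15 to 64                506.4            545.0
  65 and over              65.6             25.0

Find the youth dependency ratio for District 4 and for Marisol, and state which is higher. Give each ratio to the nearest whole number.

District 4: 169.9 / 506.4 × 100 = 34
Marisol: 422.0 / 545.0 × 100 = 77

District 4: 34
Marisol: 77
Higher: Marisol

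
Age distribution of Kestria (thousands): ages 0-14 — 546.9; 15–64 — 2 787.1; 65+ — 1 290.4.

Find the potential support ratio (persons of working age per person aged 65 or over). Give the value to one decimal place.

Potential support ratio: 2.2

Potential support ratio = 2 787.1 / 1 290.4 = 2.2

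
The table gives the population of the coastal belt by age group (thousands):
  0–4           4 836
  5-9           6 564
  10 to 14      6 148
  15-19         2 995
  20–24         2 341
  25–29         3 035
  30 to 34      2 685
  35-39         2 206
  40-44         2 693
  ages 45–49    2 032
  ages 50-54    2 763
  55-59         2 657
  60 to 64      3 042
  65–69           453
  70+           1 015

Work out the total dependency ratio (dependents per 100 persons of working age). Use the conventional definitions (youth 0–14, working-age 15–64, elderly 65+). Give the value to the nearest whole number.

Total dependency ratio: 72

0–14: 4 836 + 6 564 + 6 148 = 17 548
15–64: 2 995 + 2 341 + 3 035 + 2 685 + 2 206 + 2 693 + 2 032 + 2 763 + 2 657 + 3 042 = 26 449
65+: 453 + 1 015 = 1 468
Total dependency ratio = (17 548 + 1 468) / 26 449 × 100 = 19 016 / 26 449 × 100 = 72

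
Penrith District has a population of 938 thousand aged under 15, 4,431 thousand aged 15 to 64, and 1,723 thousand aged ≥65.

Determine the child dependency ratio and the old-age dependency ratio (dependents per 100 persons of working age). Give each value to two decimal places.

Youth dependency ratio: 21.17
Old-age dependency ratio: 38.89

Youth dependency ratio = 938 / 4,431 × 100 = 21.17
Old-age dependency ratio = 1,723 / 4,431 × 100 = 38.89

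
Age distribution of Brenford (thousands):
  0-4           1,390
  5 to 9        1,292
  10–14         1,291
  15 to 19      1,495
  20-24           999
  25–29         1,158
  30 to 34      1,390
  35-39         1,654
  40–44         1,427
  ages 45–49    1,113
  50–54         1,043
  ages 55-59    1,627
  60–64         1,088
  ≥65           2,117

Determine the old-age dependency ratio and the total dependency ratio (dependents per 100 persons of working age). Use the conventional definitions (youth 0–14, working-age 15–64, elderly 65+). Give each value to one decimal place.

Old-age dependency ratio: 16.3
Total dependency ratio: 46.9

0–14: 1,390 + 1,292 + 1,291 = 3,973
15–64: 1,495 + 999 + 1,158 + 1,390 + 1,654 + 1,427 + 1,113 + 1,043 + 1,627 + 1,088 = 12,994
65+: 2,117
Old-age dependency ratio = 2,117 / 12,994 × 100 = 16.3
Total dependency ratio = (3,973 + 2,117) / 12,994 × 100 = 6,090 / 12,994 × 100 = 46.9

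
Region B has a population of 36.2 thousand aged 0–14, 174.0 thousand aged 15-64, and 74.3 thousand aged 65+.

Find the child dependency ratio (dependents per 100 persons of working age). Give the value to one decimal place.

Youth dependency ratio = 36.2 / 174.0 × 100 = 20.8

Youth dependency ratio: 20.8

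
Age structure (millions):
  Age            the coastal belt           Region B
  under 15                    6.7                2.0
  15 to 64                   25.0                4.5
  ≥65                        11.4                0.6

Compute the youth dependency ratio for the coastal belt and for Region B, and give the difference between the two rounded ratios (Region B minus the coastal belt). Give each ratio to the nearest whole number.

the coastal belt: 27
Region B: 44
Difference: +17

the coastal belt: 6.7 / 25.0 × 100 = 27
Region B: 2.0 / 4.5 × 100 = 44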